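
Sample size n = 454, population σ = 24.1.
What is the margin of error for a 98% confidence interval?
Margin of error = 2.63

Margin of error = z* · σ/√n
= 2.326 · 24.1/√454
= 2.326 · 24.1/21.3073
= 2.63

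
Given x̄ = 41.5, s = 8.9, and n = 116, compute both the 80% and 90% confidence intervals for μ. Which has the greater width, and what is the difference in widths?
90% CI is wider by 0.61

df = 115
80% CI: t* = 1.289, (40.43, 42.57), width = 2 · t* · s/√n = 2.13
90% CI: t* = 1.658, (40.13, 42.87), width = 2 · t* · s/√n = 2.74

The 90% CI is wider by 2.74 - 2.13 = 0.61.
Higher confidence requires a wider interval.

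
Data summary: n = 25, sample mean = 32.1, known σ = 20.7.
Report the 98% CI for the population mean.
(22.47, 41.73)

z-interval (σ known):
z* = 2.326 for 98% confidence

Margin of error = z* · σ/√n = 2.326 · 20.7/√25 = 9.63

CI: (32.1 - 9.63, 32.1 + 9.63) = (22.47, 41.73)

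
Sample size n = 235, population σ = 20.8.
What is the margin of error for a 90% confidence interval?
Margin of error = 2.23

Margin of error = z* · σ/√n
= 1.645 · 20.8/√235
= 1.645 · 20.8/15.3297
= 2.23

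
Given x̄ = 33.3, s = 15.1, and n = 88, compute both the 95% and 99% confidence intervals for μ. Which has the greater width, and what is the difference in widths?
99% CI is wider by 2.08

df = 87
95% CI: t* = 1.988, (30.10, 36.50), width = 2 · t* · s/√n = 6.40
99% CI: t* = 2.634, (29.06, 37.54), width = 2 · t* · s/√n = 8.48

The 99% CI is wider by 8.48 - 6.40 = 2.08.
Higher confidence requires a wider interval.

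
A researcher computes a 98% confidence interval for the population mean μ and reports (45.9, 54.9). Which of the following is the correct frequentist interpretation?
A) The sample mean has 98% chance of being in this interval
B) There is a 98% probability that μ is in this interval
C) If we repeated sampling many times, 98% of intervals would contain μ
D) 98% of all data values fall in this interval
C

A) Wrong — x̄ is observed and sits in the interval by construction.
B) Wrong — μ is fixed; the randomness lives in the interval, not in μ.
C) Correct — this is the frequentist long-run coverage interpretation.
D) Wrong — a CI is about the parameter μ, not individual data values.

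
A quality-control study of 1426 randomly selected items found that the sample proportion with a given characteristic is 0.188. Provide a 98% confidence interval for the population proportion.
(0.164, 0.212)

Proportion CI:
SE = √(p̂(1-p̂)/n) = √(0.188 · 0.812 / 1426) = 0.01035

z* = 2.326
Margin = z* · SE = 2.326 · 0.01035 = 0.0241

CI: 0.188 ± 0.0241 = (0.164, 0.212)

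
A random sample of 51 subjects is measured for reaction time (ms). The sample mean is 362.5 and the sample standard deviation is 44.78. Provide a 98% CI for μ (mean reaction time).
(347.43, 377.57)

t-interval (σ unknown):
df = n - 1 = 50
t* = 2.403 for 98% confidence

Margin of error = t* · s/√n = 2.403 · 44.78/√51 = 15.07

CI: (347.43, 377.57)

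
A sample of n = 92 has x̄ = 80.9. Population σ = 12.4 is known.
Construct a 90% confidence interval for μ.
(78.77, 83.03)

z-interval (σ known):
z* = 1.645 for 90% confidence

Margin of error = z* · σ/√n = 1.645 · 12.4/√92 = 2.13

CI: (80.9 - 2.13, 80.9 + 2.13) = (78.77, 83.03)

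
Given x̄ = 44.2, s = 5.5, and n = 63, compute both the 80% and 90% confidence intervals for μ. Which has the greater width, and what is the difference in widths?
90% CI is wider by 0.52

df = 62
80% CI: t* = 1.295, (43.30, 45.10), width = 2 · t* · s/√n = 1.79
90% CI: t* = 1.670, (43.04, 45.36), width = 2 · t* · s/√n = 2.31

The 90% CI is wider by 2.31 - 1.79 = 0.52.
Higher confidence requires a wider interval.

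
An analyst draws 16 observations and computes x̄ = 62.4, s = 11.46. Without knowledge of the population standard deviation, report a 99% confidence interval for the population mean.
(53.96, 70.84)

t-interval (σ unknown):
df = n - 1 = 15
t* = 2.947 for 99% confidence

Margin of error = t* · s/√n = 2.947 · 11.46/√16 = 8.44

CI: (53.96, 70.84)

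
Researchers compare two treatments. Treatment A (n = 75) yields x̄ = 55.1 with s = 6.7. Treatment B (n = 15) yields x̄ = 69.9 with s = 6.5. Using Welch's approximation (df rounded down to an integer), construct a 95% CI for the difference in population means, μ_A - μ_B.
(-18.65, -10.95)

Difference: x̄₁ - x̄₂ = -14.80
SE = √(s₁²/n₁ + s₂²/n₂) = √(6.7²/75 + 6.5²/15) = 1.8480
df = 20.41 → 20 (Welch–Satterthwaite, rounded down)
t* = 2.086

CI: -14.80 ± 2.086 · 1.8480 = -14.80 ± 3.85 = (-18.65, -10.95)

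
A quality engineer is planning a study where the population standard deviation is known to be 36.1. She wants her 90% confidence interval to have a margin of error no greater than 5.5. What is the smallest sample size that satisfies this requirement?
n ≥ 117

For margin E ≤ 5.5:
n ≥ (z* · σ / E)²
n ≥ (1.645 · 36.1 / 5.5)²
n ≥ 116.58

Minimum n = 117 (rounding up)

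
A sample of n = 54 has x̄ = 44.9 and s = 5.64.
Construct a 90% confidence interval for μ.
(43.62, 46.18)

t-interval (σ unknown):
df = n - 1 = 53
t* = 1.674 for 90% confidence

Margin of error = t* · s/√n = 1.674 · 5.64/√54 = 1.28

CI: (43.62, 46.18)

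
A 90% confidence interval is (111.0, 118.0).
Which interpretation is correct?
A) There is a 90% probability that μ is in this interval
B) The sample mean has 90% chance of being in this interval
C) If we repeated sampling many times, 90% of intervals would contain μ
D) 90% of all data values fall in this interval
C

A) Wrong — μ is fixed; the randomness lives in the interval, not in μ.
B) Wrong — x̄ is observed and sits in the interval by construction.
C) Correct — this is the frequentist long-run coverage interpretation.
D) Wrong — a CI is about the parameter μ, not individual data values.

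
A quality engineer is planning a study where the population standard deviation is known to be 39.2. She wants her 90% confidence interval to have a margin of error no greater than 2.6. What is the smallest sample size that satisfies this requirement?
n ≥ 616

For margin E ≤ 2.6:
n ≥ (z* · σ / E)²
n ≥ (1.645 · 39.2 / 2.6)²
n ≥ 615.12

Minimum n = 616 (rounding up)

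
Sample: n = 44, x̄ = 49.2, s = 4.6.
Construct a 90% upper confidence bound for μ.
μ ≤ 50.10

Upper bound (one-sided):
t* = 1.302 (one-sided for 90%)
Upper bound = x̄ + t* · s/√n = 49.2 + 1.302 · 4.6/√44 = 50.10

We are 90% confident that μ ≤ 50.10.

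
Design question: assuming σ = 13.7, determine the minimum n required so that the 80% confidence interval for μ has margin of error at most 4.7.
n ≥ 14

For margin E ≤ 4.7:
n ≥ (z* · σ / E)²
n ≥ (1.282 · 13.7 / 4.7)²
n ≥ 13.96

Minimum n = 14 (rounding up)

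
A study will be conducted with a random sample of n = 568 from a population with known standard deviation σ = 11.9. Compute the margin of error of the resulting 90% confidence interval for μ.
Margin of error = 0.82

Margin of error = z* · σ/√n
= 1.645 · 11.9/√568
= 1.645 · 11.9/23.8328
= 0.82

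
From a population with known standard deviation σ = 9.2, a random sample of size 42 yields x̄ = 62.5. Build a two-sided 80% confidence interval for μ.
(60.68, 64.32)

z-interval (σ known):
z* = 1.282 for 80% confidence

Margin of error = z* · σ/√n = 1.282 · 9.2/√42 = 1.82

CI: (62.5 - 1.82, 62.5 + 1.82) = (60.68, 64.32)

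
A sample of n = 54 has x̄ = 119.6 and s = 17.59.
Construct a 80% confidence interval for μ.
(116.49, 122.71)

t-interval (σ unknown):
df = n - 1 = 53
t* = 1.298 for 80% confidence

Margin of error = t* · s/√n = 1.298 · 17.59/√54 = 3.11

CI: (116.49, 122.71)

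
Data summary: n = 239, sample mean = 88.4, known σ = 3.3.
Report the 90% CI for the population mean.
(88.05, 88.75)

z-interval (σ known):
z* = 1.645 for 90% confidence

Margin of error = z* · σ/√n = 1.645 · 3.3/√239 = 0.35

CI: (88.4 - 0.35, 88.4 + 0.35) = (88.05, 88.75)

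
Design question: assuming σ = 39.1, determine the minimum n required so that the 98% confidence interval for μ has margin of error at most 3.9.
n ≥ 544

For margin E ≤ 3.9:
n ≥ (z* · σ / E)²
n ≥ (2.326 · 39.1 / 3.9)²
n ≥ 543.81

Minimum n = 544 (rounding up)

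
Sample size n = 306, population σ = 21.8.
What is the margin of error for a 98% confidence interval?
Margin of error = 2.90

Margin of error = z* · σ/√n
= 2.326 · 21.8/√306
= 2.326 · 21.8/17.4929
= 2.90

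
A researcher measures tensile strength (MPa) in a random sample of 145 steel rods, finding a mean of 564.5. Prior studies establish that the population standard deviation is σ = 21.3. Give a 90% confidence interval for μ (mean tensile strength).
(561.59, 567.41)

z-interval (σ known):
z* = 1.645 for 90% confidence

Margin of error = z* · σ/√n = 1.645 · 21.3/√145 = 2.91

CI: (564.5 - 2.91, 564.5 + 2.91) = (561.59, 567.41)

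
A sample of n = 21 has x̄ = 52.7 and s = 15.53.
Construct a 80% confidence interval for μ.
(48.21, 57.19)

t-interval (σ unknown):
df = n - 1 = 20
t* = 1.325 for 80% confidence

Margin of error = t* · s/√n = 1.325 · 15.53/√21 = 4.49

CI: (48.21, 57.19)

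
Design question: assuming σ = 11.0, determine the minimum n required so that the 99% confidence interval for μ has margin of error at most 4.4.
n ≥ 42

For margin E ≤ 4.4:
n ≥ (z* · σ / E)²
n ≥ (2.576 · 11.0 / 4.4)²
n ≥ 41.47

Minimum n = 42 (rounding up)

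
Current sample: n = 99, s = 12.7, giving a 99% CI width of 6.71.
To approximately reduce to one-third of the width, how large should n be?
n ≈ 891

CI width ∝ 1/√n
To reduce width by factor 3, need √n to grow by 3 → need 3² = 9 times as many samples.

Current: n = 99, width = 6.71
New: n = 891, width ≈ 2.20

Width reduced by factor of 6.71/2.20 = 3.05.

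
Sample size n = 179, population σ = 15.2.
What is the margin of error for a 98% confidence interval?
Margin of error = 2.64

Margin of error = z* · σ/√n
= 2.326 · 15.2/√179
= 2.326 · 15.2/13.3791
= 2.64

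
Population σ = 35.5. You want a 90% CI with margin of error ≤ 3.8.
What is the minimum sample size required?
n ≥ 237

For margin E ≤ 3.8:
n ≥ (z* · σ / E)²
n ≥ (1.645 · 35.5 / 3.8)²
n ≥ 236.17

Minimum n = 237 (rounding up)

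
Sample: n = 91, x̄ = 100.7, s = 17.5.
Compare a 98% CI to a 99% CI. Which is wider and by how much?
99% CI is wider by 0.97

df = 90
98% CI: t* = 2.368, (96.36, 105.04), width = 2 · t* · s/√n = 8.69
99% CI: t* = 2.632, (95.87, 105.53), width = 2 · t* · s/√n = 9.66

The 99% CI is wider by 9.66 - 8.69 = 0.97.
Higher confidence requires a wider interval.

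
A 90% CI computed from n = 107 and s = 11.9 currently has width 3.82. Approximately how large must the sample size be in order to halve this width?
n ≈ 428

CI width ∝ 1/√n
To reduce width by factor 2, need √n to grow by 2 → need 2² = 4 times as many samples.

Current: n = 107, width = 3.82
New: n = 428, width ≈ 1.90

Width reduced by factor of 3.82/1.90 = 2.01.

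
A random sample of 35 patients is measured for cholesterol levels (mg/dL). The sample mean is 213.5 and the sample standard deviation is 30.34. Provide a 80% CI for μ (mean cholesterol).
(206.80, 220.20)

t-interval (σ unknown):
df = n - 1 = 34
t* = 1.307 for 80% confidence

Margin of error = t* · s/√n = 1.307 · 30.34/√35 = 6.70

CI: (206.80, 220.20)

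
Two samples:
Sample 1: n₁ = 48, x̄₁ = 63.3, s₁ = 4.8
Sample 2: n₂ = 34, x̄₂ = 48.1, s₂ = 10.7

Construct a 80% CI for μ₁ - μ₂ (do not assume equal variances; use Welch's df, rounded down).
(12.65, 17.75)

Difference: x̄₁ - x̄₂ = 15.20
SE = √(s₁²/n₁ + s₂²/n₂) = √(4.8²/48 + 10.7²/34) = 1.9615
df = 42.47 → 42 (Welch–Satterthwaite, rounded down)
t* = 1.302

CI: 15.20 ± 1.302 · 1.9615 = 15.20 ± 2.55 = (12.65, 17.75)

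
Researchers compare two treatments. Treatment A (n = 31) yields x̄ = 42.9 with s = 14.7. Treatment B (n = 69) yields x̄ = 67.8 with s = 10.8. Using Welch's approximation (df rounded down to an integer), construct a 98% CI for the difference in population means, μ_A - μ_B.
(-32.00, -17.80)

Difference: x̄₁ - x̄₂ = -24.90
SE = √(s₁²/n₁ + s₂²/n₂) = √(14.7²/31 + 10.8²/69) = 2.9430
df = 45.14 → 45 (Welch–Satterthwaite, rounded down)
t* = 2.412

CI: -24.90 ± 2.412 · 2.9430 = -24.90 ± 7.10 = (-32.00, -17.80)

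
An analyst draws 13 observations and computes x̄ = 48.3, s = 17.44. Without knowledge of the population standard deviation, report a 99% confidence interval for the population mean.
(33.52, 63.08)

t-interval (σ unknown):
df = n - 1 = 12
t* = 3.055 for 99% confidence

Margin of error = t* · s/√n = 3.055 · 17.44/√13 = 14.78

CI: (33.52, 63.08)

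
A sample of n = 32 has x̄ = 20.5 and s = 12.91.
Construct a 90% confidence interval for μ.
(16.63, 24.37)

t-interval (σ unknown):
df = n - 1 = 31
t* = 1.696 for 90% confidence

Margin of error = t* · s/√n = 1.696 · 12.91/√32 = 3.87

CI: (16.63, 24.37)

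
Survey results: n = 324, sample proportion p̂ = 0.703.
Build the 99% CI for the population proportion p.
(0.638, 0.768)

Proportion CI:
SE = √(p̂(1-p̂)/n) = √(0.703 · 0.297 / 324) = 0.02539

z* = 2.576
Margin = z* · SE = 2.576 · 0.02539 = 0.0654

CI: 0.703 ± 0.0654 = (0.638, 0.768)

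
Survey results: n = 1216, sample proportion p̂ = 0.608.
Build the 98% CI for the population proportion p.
(0.575, 0.641)

Proportion CI:
SE = √(p̂(1-p̂)/n) = √(0.608 · 0.392 / 1216) = 0.01400

z* = 2.326
Margin = z* · SE = 2.326 · 0.01400 = 0.0326

CI: 0.608 ± 0.0326 = (0.575, 0.641)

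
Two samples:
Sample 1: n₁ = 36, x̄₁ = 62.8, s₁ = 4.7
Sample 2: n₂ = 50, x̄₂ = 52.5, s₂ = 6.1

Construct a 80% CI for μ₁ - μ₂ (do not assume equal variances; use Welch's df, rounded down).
(8.79, 11.81)

Difference: x̄₁ - x̄₂ = 10.30
SE = √(s₁²/n₁ + s₂²/n₂) = √(4.7²/36 + 6.1²/50) = 1.1653
df = 83.57 → 83 (Welch–Satterthwaite, rounded down)
t* = 1.292

CI: 10.30 ± 1.292 · 1.1653 = 10.30 ± 1.51 = (8.79, 11.81)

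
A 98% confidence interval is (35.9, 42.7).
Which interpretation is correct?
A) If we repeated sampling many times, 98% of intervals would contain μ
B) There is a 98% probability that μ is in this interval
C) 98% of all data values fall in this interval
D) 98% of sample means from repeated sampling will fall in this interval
A

A) Correct — this is the frequentist long-run coverage interpretation.
B) Wrong — μ is fixed; the randomness lives in the interval, not in μ.
C) Wrong — a CI is about the parameter μ, not individual data values.
D) Wrong — coverage applies to intervals containing μ, not to future x̄ values.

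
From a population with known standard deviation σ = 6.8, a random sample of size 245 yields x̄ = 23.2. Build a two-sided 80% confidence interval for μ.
(22.64, 23.76)

z-interval (σ known):
z* = 1.282 for 80% confidence

Margin of error = z* · σ/√n = 1.282 · 6.8/√245 = 0.56

CI: (23.2 - 0.56, 23.2 + 0.56) = (22.64, 23.76)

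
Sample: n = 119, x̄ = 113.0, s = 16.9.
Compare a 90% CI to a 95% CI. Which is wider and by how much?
95% CI is wider by 0.99

df = 118
90% CI: t* = 1.658, (110.43, 115.57), width = 2 · t* · s/√n = 5.14
95% CI: t* = 1.980, (109.93, 116.07), width = 2 · t* · s/√n = 6.13

The 95% CI is wider by 6.13 - 5.14 = 0.99.
Higher confidence requires a wider interval.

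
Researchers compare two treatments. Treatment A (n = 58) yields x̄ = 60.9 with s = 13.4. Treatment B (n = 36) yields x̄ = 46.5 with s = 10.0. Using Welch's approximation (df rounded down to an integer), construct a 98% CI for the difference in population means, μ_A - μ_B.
(8.66, 20.14)

Difference: x̄₁ - x̄₂ = 14.40
SE = √(s₁²/n₁ + s₂²/n₂) = √(13.4²/58 + 10.0²/36) = 2.4236
df = 88.78 → 88 (Welch–Satterthwaite, rounded down)
t* = 2.369

CI: 14.40 ± 2.369 · 2.4236 = 14.40 ± 5.74 = (8.66, 20.14)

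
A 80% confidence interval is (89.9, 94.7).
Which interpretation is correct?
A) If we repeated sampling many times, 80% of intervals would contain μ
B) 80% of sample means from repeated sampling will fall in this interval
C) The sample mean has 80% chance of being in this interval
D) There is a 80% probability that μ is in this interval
A

A) Correct — this is the frequentist long-run coverage interpretation.
B) Wrong — coverage applies to intervals containing μ, not to future x̄ values.
C) Wrong — x̄ is observed and sits in the interval by construction.
D) Wrong — μ is fixed; the randomness lives in the interval, not in μ.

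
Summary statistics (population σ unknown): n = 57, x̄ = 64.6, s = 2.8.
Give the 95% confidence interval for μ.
(63.86, 65.34)

t-interval (σ unknown):
df = n - 1 = 56
t* = 2.003 for 95% confidence

Margin of error = t* · s/√n = 2.003 · 2.8/√57 = 0.74

CI: (63.86, 65.34)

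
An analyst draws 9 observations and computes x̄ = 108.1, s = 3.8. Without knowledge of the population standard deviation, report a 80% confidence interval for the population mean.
(106.33, 109.87)

t-interval (σ unknown):
df = n - 1 = 8
t* = 1.397 for 80% confidence

Margin of error = t* · s/√n = 1.397 · 3.8/√9 = 1.77

CI: (106.33, 109.87)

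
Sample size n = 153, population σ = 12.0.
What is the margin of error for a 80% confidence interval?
Margin of error = 1.24

Margin of error = z* · σ/√n
= 1.282 · 12.0/√153
= 1.282 · 12.0/12.3693
= 1.24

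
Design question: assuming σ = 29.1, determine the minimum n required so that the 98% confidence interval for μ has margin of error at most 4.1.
n ≥ 273

For margin E ≤ 4.1:
n ≥ (z* · σ / E)²
n ≥ (2.326 · 29.1 / 4.1)²
n ≥ 272.54

Minimum n = 273 (rounding up)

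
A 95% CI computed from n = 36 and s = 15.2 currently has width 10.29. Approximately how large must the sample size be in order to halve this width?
n ≈ 144

CI width ∝ 1/√n
To reduce width by factor 2, need √n to grow by 2 → need 2² = 4 times as many samples.

Current: n = 36, width = 10.29
New: n = 144, width ≈ 5.01

Width reduced by factor of 10.29/5.01 = 2.05.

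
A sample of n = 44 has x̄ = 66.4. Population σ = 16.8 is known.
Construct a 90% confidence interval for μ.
(62.23, 70.57)

z-interval (σ known):
z* = 1.645 for 90% confidence

Margin of error = z* · σ/√n = 1.645 · 16.8/√44 = 4.17

CI: (66.4 - 4.17, 66.4 + 4.17) = (62.23, 70.57)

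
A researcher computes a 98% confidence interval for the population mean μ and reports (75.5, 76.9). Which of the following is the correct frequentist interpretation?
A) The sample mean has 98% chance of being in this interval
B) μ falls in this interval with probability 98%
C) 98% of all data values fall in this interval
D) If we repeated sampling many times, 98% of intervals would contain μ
D

A) Wrong — x̄ is observed and sits in the interval by construction.
B) Wrong — μ is fixed; the randomness lives in the interval, not in μ.
C) Wrong — a CI is about the parameter μ, not individual data values.
D) Correct — this is the frequentist long-run coverage interpretation.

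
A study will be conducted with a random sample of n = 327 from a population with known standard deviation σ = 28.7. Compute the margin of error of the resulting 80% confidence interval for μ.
Margin of error = 2.03

Margin of error = z* · σ/√n
= 1.282 · 28.7/√327
= 1.282 · 28.7/18.0831
= 2.03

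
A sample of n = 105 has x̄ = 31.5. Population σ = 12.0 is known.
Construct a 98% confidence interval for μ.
(28.78, 34.22)

z-interval (σ known):
z* = 2.326 for 98% confidence

Margin of error = z* · σ/√n = 2.326 · 12.0/√105 = 2.72

CI: (31.5 - 2.72, 31.5 + 2.72) = (28.78, 34.22)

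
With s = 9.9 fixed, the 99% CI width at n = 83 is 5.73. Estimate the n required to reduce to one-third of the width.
n ≈ 747

CI width ∝ 1/√n
To reduce width by factor 3, need √n to grow by 3 → need 3² = 9 times as many samples.

Current: n = 83, width = 5.73
New: n = 747, width ≈ 1.87

Width reduced by factor of 5.73/1.87 = 3.06.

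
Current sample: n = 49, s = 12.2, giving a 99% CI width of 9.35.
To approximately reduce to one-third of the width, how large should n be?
n ≈ 441

CI width ∝ 1/√n
To reduce width by factor 3, need √n to grow by 3 → need 3² = 9 times as many samples.

Current: n = 49, width = 9.35
New: n = 441, width ≈ 3.01

Width reduced by factor of 9.35/3.01 = 3.11.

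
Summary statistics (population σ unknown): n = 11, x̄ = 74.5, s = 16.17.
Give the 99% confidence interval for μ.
(59.05, 89.95)

t-interval (σ unknown):
df = n - 1 = 10
t* = 3.169 for 99% confidence

Margin of error = t* · s/√n = 3.169 · 16.17/√11 = 15.45

CI: (59.05, 89.95)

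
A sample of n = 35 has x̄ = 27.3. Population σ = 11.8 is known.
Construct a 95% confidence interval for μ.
(23.39, 31.21)

z-interval (σ known):
z* = 1.960 for 95% confidence

Margin of error = z* · σ/√n = 1.960 · 11.8/√35 = 3.91

CI: (27.3 - 3.91, 27.3 + 3.91) = (23.39, 31.21)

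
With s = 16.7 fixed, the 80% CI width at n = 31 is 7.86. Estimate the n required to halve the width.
n ≈ 124

CI width ∝ 1/√n
To reduce width by factor 2, need √n to grow by 2 → need 2² = 4 times as many samples.

Current: n = 31, width = 7.86
New: n = 124, width ≈ 3.86

Width reduced by factor of 7.86/3.86 = 2.04.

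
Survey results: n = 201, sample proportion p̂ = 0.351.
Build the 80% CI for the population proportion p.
(0.308, 0.394)

Proportion CI:
SE = √(p̂(1-p̂)/n) = √(0.351 · 0.649 / 201) = 0.03366

z* = 1.282
Margin = z* · SE = 1.282 · 0.03366 = 0.0432

CI: 0.351 ± 0.0432 = (0.308, 0.394)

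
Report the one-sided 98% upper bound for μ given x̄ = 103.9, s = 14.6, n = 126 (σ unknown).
μ ≤ 106.60

Upper bound (one-sided):
t* = 2.075 (one-sided for 98%)
Upper bound = x̄ + t* · s/√n = 103.9 + 2.075 · 14.6/√126 = 106.60

We are 98% confident that μ ≤ 106.60.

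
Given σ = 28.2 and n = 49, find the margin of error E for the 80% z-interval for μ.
Margin of error = 5.16

Margin of error = z* · σ/√n
= 1.282 · 28.2/√49
= 1.282 · 28.2/7.0000
= 5.16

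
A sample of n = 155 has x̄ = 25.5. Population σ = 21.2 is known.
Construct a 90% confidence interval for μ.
(22.70, 28.30)

z-interval (σ known):
z* = 1.645 for 90% confidence

Margin of error = z* · σ/√n = 1.645 · 21.2/√155 = 2.80

CI: (25.5 - 2.80, 25.5 + 2.80) = (22.70, 28.30)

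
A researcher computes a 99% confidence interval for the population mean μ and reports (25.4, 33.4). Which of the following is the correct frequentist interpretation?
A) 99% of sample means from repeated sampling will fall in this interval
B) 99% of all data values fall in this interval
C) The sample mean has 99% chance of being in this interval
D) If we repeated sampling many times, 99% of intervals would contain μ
D

A) Wrong — coverage applies to intervals containing μ, not to future x̄ values.
B) Wrong — a CI is about the parameter μ, not individual data values.
C) Wrong — x̄ is observed and sits in the interval by construction.
D) Correct — this is the frequentist long-run coverage interpretation.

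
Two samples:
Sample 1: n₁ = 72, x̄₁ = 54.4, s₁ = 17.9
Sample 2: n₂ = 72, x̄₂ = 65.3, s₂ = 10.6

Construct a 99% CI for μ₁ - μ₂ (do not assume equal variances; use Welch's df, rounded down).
(-17.32, -4.48)

Difference: x̄₁ - x̄₂ = -10.90
SE = √(s₁²/n₁ + s₂²/n₂) = √(17.9²/72 + 10.6²/72) = 2.4517
df = 115.34 → 115 (Welch–Satterthwaite, rounded down)
t* = 2.619

CI: -10.90 ± 2.619 · 2.4517 = -10.90 ± 6.42 = (-17.32, -4.48)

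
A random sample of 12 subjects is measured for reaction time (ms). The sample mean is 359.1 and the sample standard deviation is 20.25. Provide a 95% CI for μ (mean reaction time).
(346.23, 371.97)

t-interval (σ unknown):
df = n - 1 = 11
t* = 2.201 for 95% confidence

Margin of error = t* · s/√n = 2.201 · 20.25/√12 = 12.87

CI: (346.23, 371.97)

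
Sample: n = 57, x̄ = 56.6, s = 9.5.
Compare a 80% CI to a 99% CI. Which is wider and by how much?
99% CI is wider by 3.45

df = 56
80% CI: t* = 1.297, (54.97, 58.23), width = 2 · t* · s/√n = 3.26
99% CI: t* = 2.667, (53.24, 59.96), width = 2 · t* · s/√n = 6.71

The 99% CI is wider by 6.71 - 3.26 = 3.45.
Higher confidence requires a wider interval.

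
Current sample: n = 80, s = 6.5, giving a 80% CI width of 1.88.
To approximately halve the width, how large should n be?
n ≈ 320

CI width ∝ 1/√n
To reduce width by factor 2, need √n to grow by 2 → need 2² = 4 times as many samples.

Current: n = 80, width = 1.88
New: n = 320, width ≈ 0.93

Width reduced by factor of 1.88/0.93 = 2.02.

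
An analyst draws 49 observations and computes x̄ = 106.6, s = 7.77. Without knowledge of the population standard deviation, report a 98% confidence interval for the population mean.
(103.93, 109.27)

t-interval (σ unknown):
df = n - 1 = 48
t* = 2.407 for 98% confidence

Margin of error = t* · s/√n = 2.407 · 7.77/√49 = 2.67

CI: (103.93, 109.27)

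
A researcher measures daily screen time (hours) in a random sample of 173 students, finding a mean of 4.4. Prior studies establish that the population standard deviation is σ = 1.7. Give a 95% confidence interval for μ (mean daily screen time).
(4.15, 4.65)

z-interval (σ known):
z* = 1.960 for 95% confidence

Margin of error = z* · σ/√n = 1.960 · 1.7/√173 = 0.25

CI: (4.4 - 0.25, 4.4 + 0.25) = (4.15, 4.65)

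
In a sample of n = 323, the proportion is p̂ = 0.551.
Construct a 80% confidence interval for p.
(0.516, 0.586)

Proportion CI:
SE = √(p̂(1-p̂)/n) = √(0.551 · 0.449 / 323) = 0.02768

z* = 1.282
Margin = z* · SE = 1.282 · 0.02768 = 0.0355

CI: 0.551 ± 0.0355 = (0.516, 0.586)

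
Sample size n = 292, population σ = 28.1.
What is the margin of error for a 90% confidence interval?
Margin of error = 2.71

Margin of error = z* · σ/√n
= 1.645 · 28.1/√292
= 1.645 · 28.1/17.0880
= 2.71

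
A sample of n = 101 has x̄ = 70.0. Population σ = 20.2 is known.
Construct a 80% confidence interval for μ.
(67.42, 72.58)

z-interval (σ known):
z* = 1.282 for 80% confidence

Margin of error = z* · σ/√n = 1.282 · 20.2/√101 = 2.58

CI: (70.0 - 2.58, 70.0 + 2.58) = (67.42, 72.58)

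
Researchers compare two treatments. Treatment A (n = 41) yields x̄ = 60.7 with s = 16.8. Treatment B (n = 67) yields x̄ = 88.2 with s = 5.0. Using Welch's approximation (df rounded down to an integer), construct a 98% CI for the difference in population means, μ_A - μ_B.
(-34.00, -21.00)

Difference: x̄₁ - x̄₂ = -27.50
SE = √(s₁²/n₁ + s₂²/n₂) = √(16.8²/41 + 5.0²/67) = 2.6939
df = 44.37 → 44 (Welch–Satterthwaite, rounded down)
t* = 2.414

CI: -27.50 ± 2.414 · 2.6939 = -27.50 ± 6.50 = (-34.00, -21.00)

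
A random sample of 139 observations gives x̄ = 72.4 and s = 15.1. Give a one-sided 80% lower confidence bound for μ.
μ ≥ 71.32

Lower bound (one-sided):
t* = 0.844 (one-sided for 80%)
Lower bound = x̄ - t* · s/√n = 72.4 - 0.844 · 15.1/√139 = 71.32

We are 80% confident that μ ≥ 71.32.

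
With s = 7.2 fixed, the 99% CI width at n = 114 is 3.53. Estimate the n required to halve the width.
n ≈ 456

CI width ∝ 1/√n
To reduce width by factor 2, need √n to grow by 2 → need 2² = 4 times as many samples.

Current: n = 114, width = 3.53
New: n = 456, width ≈ 1.74

Width reduced by factor of 3.53/1.74 = 2.03.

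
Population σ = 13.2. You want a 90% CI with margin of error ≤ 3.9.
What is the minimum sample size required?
n ≥ 31

For margin E ≤ 3.9:
n ≥ (z* · σ / E)²
n ≥ (1.645 · 13.2 / 3.9)²
n ≥ 31.00

Minimum n = 31 (rounding up)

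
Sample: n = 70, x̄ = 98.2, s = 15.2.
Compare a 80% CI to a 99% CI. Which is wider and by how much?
99% CI is wider by 4.93

df = 69
80% CI: t* = 1.294, (95.85, 100.55), width = 2 · t* · s/√n = 4.70
99% CI: t* = 2.649, (93.39, 103.01), width = 2 · t* · s/√n = 9.63

The 99% CI is wider by 9.63 - 4.70 = 4.93.
Higher confidence requires a wider interval.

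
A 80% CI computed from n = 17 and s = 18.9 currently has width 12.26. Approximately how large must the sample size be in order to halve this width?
n ≈ 68

CI width ∝ 1/√n
To reduce width by factor 2, need √n to grow by 2 → need 2² = 4 times as many samples.

Current: n = 17, width = 12.26
New: n = 68, width ≈ 5.93

Width reduced by factor of 12.26/5.93 = 2.07.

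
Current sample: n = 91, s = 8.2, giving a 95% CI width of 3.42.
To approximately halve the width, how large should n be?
n ≈ 364

CI width ∝ 1/√n
To reduce width by factor 2, need √n to grow by 2 → need 2² = 4 times as many samples.

Current: n = 91, width = 3.42
New: n = 364, width ≈ 1.69

Width reduced by factor of 3.42/1.69 = 2.02.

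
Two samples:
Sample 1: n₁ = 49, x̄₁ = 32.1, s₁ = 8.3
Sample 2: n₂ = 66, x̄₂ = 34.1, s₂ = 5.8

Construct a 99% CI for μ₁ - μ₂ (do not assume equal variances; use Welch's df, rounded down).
(-5.65, 1.65)

Difference: x̄₁ - x̄₂ = -2.00
SE = √(s₁²/n₁ + s₂²/n₂) = √(8.3²/49 + 5.8²/66) = 1.3841
df = 81.23 → 81 (Welch–Satterthwaite, rounded down)
t* = 2.638

CI: -2.00 ± 2.638 · 1.3841 = -2.00 ± 3.65 = (-5.65, 1.65)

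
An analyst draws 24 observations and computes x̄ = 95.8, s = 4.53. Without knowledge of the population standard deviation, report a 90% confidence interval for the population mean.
(94.22, 97.38)

t-interval (σ unknown):
df = n - 1 = 23
t* = 1.714 for 90% confidence

Margin of error = t* · s/√n = 1.714 · 4.53/√24 = 1.58

CI: (94.22, 97.38)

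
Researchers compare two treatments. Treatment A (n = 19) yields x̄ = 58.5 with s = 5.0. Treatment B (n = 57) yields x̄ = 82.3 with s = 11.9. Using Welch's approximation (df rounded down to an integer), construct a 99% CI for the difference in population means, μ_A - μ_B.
(-28.96, -18.64)

Difference: x̄₁ - x̄₂ = -23.80
SE = √(s₁²/n₁ + s₂²/n₂) = √(5.0²/19 + 11.9²/57) = 1.9494
df = 69.97 → 69 (Welch–Satterthwaite, rounded down)
t* = 2.649

CI: -23.80 ± 2.649 · 1.9494 = -23.80 ± 5.16 = (-28.96, -18.64)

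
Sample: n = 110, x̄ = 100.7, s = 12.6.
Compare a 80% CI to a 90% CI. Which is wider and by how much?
90% CI is wider by 0.89

df = 109
80% CI: t* = 1.289, (99.15, 102.25), width = 2 · t* · s/√n = 3.10
90% CI: t* = 1.659, (98.71, 102.69), width = 2 · t* · s/√n = 3.99

The 90% CI is wider by 3.99 - 3.10 = 0.89.
Higher confidence requires a wider interval.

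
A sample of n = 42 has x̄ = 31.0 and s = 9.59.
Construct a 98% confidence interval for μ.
(27.42, 34.58)

t-interval (σ unknown):
df = n - 1 = 41
t* = 2.421 for 98% confidence

Margin of error = t* · s/√n = 2.421 · 9.59/√42 = 3.58

CI: (27.42, 34.58)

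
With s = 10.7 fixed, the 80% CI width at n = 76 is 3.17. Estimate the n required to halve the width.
n ≈ 304

CI width ∝ 1/√n
To reduce width by factor 2, need √n to grow by 2 → need 2² = 4 times as many samples.

Current: n = 76, width = 3.17
New: n = 304, width ≈ 1.58

Width reduced by factor of 3.17/1.58 = 2.01.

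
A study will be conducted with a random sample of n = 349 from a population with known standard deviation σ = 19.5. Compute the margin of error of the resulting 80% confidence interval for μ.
Margin of error = 1.34

Margin of error = z* · σ/√n
= 1.282 · 19.5/√349
= 1.282 · 19.5/18.6815
= 1.34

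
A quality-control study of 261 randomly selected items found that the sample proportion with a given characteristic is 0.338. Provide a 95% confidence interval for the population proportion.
(0.281, 0.395)

Proportion CI:
SE = √(p̂(1-p̂)/n) = √(0.338 · 0.662 / 261) = 0.02928

z* = 1.960
Margin = z* · SE = 1.960 · 0.02928 = 0.0574

CI: 0.338 ± 0.0574 = (0.281, 0.395)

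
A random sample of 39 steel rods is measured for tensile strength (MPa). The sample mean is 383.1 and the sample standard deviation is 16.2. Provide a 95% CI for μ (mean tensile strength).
(377.85, 388.35)

t-interval (σ unknown):
df = n - 1 = 38
t* = 2.024 for 95% confidence

Margin of error = t* · s/√n = 2.024 · 16.2/√39 = 5.25

CI: (377.85, 388.35)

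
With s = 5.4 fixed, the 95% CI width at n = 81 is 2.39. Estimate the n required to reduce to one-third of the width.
n ≈ 729

CI width ∝ 1/√n
To reduce width by factor 3, need √n to grow by 3 → need 3² = 9 times as many samples.

Current: n = 81, width = 2.39
New: n = 729, width ≈ 0.79

Width reduced by factor of 2.39/0.79 = 3.03.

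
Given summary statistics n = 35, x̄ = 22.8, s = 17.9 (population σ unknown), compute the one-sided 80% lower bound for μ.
μ ≥ 20.22

Lower bound (one-sided):
t* = 0.852 (one-sided for 80%)
Lower bound = x̄ - t* · s/√n = 22.8 - 0.852 · 17.9/√35 = 20.22

We are 80% confident that μ ≥ 20.22.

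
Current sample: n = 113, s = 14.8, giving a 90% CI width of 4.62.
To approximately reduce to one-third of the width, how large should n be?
n ≈ 1017

CI width ∝ 1/√n
To reduce width by factor 3, need √n to grow by 3 → need 3² = 9 times as many samples.

Current: n = 113, width = 4.62
New: n = 1017, width ≈ 1.53

Width reduced by factor of 4.62/1.53 = 3.02.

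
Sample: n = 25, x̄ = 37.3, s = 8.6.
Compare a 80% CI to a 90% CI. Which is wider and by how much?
90% CI is wider by 1.36

df = 24
80% CI: t* = 1.318, (35.03, 39.57), width = 2 · t* · s/√n = 4.53
90% CI: t* = 1.711, (34.36, 40.24), width = 2 · t* · s/√n = 5.89

The 90% CI is wider by 5.89 - 4.53 = 1.36.
Higher confidence requires a wider interval.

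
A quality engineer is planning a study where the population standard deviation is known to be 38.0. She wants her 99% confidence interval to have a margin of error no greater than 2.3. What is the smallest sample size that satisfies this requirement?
n ≥ 1812

For margin E ≤ 2.3:
n ≥ (z* · σ / E)²
n ≥ (2.576 · 38.0 / 2.3)²
n ≥ 1811.35

Minimum n = 1812 (rounding up)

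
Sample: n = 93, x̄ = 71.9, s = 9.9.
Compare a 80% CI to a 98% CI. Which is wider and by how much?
98% CI is wider by 2.21

df = 92
80% CI: t* = 1.291, (70.57, 73.23), width = 2 · t* · s/√n = 2.65
98% CI: t* = 2.368, (69.47, 74.33), width = 2 · t* · s/√n = 4.86

The 98% CI is wider by 4.86 - 2.65 = 2.21.
Higher confidence requires a wider interval.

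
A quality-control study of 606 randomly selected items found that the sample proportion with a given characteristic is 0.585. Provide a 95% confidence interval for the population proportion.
(0.546, 0.624)

Proportion CI:
SE = √(p̂(1-p̂)/n) = √(0.585 · 0.415 / 606) = 0.02002

z* = 1.960
Margin = z* · SE = 1.960 · 0.02002 = 0.0392

CI: 0.585 ± 0.0392 = (0.546, 0.624)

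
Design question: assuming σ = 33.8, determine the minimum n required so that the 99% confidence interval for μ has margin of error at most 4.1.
n ≥ 451

For margin E ≤ 4.1:
n ≥ (z* · σ / E)²
n ≥ (2.576 · 33.8 / 4.1)²
n ≥ 450.98

Minimum n = 451 (rounding up)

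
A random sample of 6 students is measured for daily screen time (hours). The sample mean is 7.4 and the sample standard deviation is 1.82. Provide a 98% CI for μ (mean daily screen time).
(4.90, 9.90)

t-interval (σ unknown):
df = n - 1 = 5
t* = 3.365 for 98% confidence

Margin of error = t* · s/√n = 3.365 · 1.82/√6 = 2.50

CI: (4.90, 9.90)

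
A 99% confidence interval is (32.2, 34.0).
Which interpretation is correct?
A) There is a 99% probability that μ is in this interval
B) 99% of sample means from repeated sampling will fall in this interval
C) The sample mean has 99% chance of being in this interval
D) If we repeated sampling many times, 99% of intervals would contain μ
D

A) Wrong — μ is fixed; the randomness lives in the interval, not in μ.
B) Wrong — coverage applies to intervals containing μ, not to future x̄ values.
C) Wrong — x̄ is observed and sits in the interval by construction.
D) Correct — this is the frequentist long-run coverage interpretation.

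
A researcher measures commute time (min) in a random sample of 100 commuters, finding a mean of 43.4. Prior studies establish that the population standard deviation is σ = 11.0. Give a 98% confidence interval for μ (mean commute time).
(40.84, 45.96)

z-interval (σ known):
z* = 2.326 for 98% confidence

Margin of error = z* · σ/√n = 2.326 · 11.0/√100 = 2.56

CI: (43.4 - 2.56, 43.4 + 2.56) = (40.84, 45.96)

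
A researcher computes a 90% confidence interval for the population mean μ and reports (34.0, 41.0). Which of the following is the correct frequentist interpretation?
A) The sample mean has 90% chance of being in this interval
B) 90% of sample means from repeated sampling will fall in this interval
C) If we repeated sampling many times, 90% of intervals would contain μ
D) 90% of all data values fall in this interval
C

A) Wrong — x̄ is observed and sits in the interval by construction.
B) Wrong — coverage applies to intervals containing μ, not to future x̄ values.
C) Correct — this is the frequentist long-run coverage interpretation.
D) Wrong — a CI is about the parameter μ, not individual data values.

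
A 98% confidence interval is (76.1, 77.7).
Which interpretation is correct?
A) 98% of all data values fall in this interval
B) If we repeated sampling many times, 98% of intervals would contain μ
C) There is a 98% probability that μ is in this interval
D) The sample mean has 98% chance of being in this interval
B

A) Wrong — a CI is about the parameter μ, not individual data values.
B) Correct — this is the frequentist long-run coverage interpretation.
C) Wrong — μ is fixed; the randomness lives in the interval, not in μ.
D) Wrong — x̄ is observed and sits in the interval by construction.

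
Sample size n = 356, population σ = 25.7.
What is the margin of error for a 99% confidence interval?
Margin of error = 3.51

Margin of error = z* · σ/√n
= 2.576 · 25.7/√356
= 2.576 · 25.7/18.8680
= 3.51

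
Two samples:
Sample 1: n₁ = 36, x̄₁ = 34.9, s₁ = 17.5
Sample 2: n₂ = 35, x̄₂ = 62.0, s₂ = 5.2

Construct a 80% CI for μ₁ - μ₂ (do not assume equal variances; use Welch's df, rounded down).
(-31.07, -23.13)

Difference: x̄₁ - x̄₂ = -27.10
SE = √(s₁²/n₁ + s₂²/n₂) = √(17.5²/36 + 5.2²/35) = 3.0462
df = 41.30 → 41 (Welch–Satterthwaite, rounded down)
t* = 1.303

CI: -27.10 ± 1.303 · 3.0462 = -27.10 ± 3.97 = (-31.07, -23.13)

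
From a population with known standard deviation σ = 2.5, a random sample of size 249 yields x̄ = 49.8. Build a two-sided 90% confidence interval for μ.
(49.54, 50.06)

z-interval (σ known):
z* = 1.645 for 90% confidence

Margin of error = z* · σ/√n = 1.645 · 2.5/√249 = 0.26

CI: (49.8 - 0.26, 49.8 + 0.26) = (49.54, 50.06)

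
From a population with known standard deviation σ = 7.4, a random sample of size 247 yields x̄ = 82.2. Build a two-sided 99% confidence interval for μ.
(80.99, 83.41)

z-interval (σ known):
z* = 2.576 for 99% confidence

Margin of error = z* · σ/√n = 2.576 · 7.4/√247 = 1.21

CI: (82.2 - 1.21, 82.2 + 1.21) = (80.99, 83.41)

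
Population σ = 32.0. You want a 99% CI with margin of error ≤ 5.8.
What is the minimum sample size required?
n ≥ 202

For margin E ≤ 5.8:
n ≥ (z* · σ / E)²
n ≥ (2.576 · 32.0 / 5.8)²
n ≥ 201.99

Minimum n = 202 (rounding up)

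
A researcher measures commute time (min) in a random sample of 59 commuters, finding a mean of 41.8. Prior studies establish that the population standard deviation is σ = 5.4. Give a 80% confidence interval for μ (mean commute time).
(40.90, 42.70)

z-interval (σ known):
z* = 1.282 for 80% confidence

Margin of error = z* · σ/√n = 1.282 · 5.4/√59 = 0.90

CI: (41.8 - 0.90, 41.8 + 0.90) = (40.90, 42.70)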